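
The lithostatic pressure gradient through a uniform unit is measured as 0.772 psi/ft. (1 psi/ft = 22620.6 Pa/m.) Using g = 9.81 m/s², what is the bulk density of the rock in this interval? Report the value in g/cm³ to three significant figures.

1.78 g/cm³

ρ = (dP/dz)/g = 0.772 psi/ft / 9.81 m/s² = 17463 Pa/m / 9.81 m/s² = 1780.1 kg/m³
= 1.780 g/cm³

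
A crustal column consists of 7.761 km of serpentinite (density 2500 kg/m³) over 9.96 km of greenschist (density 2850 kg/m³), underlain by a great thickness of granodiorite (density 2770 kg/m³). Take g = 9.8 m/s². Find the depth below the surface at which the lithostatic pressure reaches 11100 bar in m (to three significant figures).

Pressure at base of upper layers: 2500×9.8×7761 + 2850×9.8×9960 = 4.683×10^8 Pa = 4683 bar
Remaining pressure to be supplied by granodiorite: 1.110×10^9 − 4.683×10^8 = 6.417×10^8 Pa
Additional depth in granodiorite = 6.417×10^8 Pa / (2770 kg/m³ × 9.8 m/s²) = 23638 m
Total depth = 17721 m + 23638 m = 41359 m

41400 m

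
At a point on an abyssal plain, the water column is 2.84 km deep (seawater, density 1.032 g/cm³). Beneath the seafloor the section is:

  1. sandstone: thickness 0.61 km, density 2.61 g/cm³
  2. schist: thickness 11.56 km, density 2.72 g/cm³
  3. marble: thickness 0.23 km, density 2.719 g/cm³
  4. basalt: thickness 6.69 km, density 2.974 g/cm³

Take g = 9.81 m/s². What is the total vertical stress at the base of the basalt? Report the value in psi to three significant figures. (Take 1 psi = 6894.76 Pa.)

seawater: 1032 kg/m³ × 9.81 m/s² × 2840 m = 2.875×10^7 Pa = 4170 psi
sandstone: 2610 kg/m³ × 9.81 m/s² × 610 m = 1.562×10^7 Pa = 2265 psi
schist: 2720 kg/m³ × 9.81 m/s² × 11560 m = 3.085×10^8 Pa = 44738 psi
marble: 2719 kg/m³ × 9.81 m/s² × 230 m = 6.135×10^6 Pa = 889.8 psi
basalt: 2974 kg/m³ × 9.81 m/s² × 6690 m = 1.952×10^8 Pa = 28309 psi
Total = 4170 + 2265 + 44738 + 889.8 + 28309 = 80372 psi

80400 psi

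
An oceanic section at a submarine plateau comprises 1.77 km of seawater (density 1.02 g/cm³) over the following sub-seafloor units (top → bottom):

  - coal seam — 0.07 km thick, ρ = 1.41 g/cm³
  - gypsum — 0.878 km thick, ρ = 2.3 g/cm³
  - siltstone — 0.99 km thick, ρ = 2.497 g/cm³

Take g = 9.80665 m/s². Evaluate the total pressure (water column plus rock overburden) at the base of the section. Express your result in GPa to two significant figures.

seawater: 1020 kg/m³ × 9.80665 m/s² × 1770 m = 1.770×10^7 Pa = 0.01770 GPa
coal seam: 1410 kg/m³ × 9.80665 m/s² × 70 m = 9.679×10^5 Pa = 9.679×10^-4 GPa
gypsum: 2300 kg/m³ × 9.80665 m/s² × 878 m = 1.980×10^7 Pa = 0.01980 GPa
siltstone: 2497 kg/m³ × 9.80665 m/s² × 990 m = 2.424×10^7 Pa = 0.02424 GPa
Total = 0.01770 + 9.679×10^-4 + 0.01980 + 0.02424 = 0.062719 GPa

0.063 GPa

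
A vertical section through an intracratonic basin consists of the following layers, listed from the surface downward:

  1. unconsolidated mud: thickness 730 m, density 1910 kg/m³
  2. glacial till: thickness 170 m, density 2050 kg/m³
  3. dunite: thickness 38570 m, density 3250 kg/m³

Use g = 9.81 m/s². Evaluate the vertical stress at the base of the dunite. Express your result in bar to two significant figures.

unconsolidated mud: 1910 kg/m³ × 9.81 m/s² × 730 m = 1.368×10^7 Pa = 136.8 bar
glacial till: 2050 kg/m³ × 9.81 m/s² × 170 m = 3.419×10^6 Pa = 34.19 bar
dunite: 3250 kg/m³ × 9.81 m/s² × 38570 m = 1.230×10^9 Pa = 12297 bar
Total = 136.8 + 34.19 + 12297 = 12468 bar

12000 bar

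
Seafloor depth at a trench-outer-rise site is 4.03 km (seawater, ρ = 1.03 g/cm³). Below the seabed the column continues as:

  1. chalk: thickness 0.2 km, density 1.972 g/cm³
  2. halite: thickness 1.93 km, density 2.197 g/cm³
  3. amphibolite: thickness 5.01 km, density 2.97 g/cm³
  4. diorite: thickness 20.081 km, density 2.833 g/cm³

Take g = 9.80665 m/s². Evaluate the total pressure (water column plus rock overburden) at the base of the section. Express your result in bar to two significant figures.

seawater: 1030 kg/m³ × 9.80665 m/s² × 4030 m = 4.071×10^7 Pa = 407.1 bar
chalk: 1972 kg/m³ × 9.80665 m/s² × 200 m = 3.868×10^6 Pa = 38.68 bar
halite: 2197 kg/m³ × 9.80665 m/s² × 1930 m = 4.158×10^7 Pa = 415.8 bar
amphibolite: 2970 kg/m³ × 9.80665 m/s² × 5010 m = 1.459×10^8 Pa = 1459 bar
diorite: 2833 kg/m³ × 9.80665 m/s² × 20081 m = 5.579×10^8 Pa = 5579 bar
Total = 407.1 + 38.68 + 415.8 + 1459 + 5579 = 7899.7 bar

7900 bar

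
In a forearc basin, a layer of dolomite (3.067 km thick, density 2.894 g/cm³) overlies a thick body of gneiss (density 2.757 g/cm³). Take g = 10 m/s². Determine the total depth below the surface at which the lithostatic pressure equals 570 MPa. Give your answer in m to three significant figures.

Pressure at base of upper layers: 2894×10×3067 = 8.876×10^7 Pa = 88.76 MPa
Remaining pressure to be supplied by gneiss: 5.700×10^8 − 8.876×10^7 = 4.812×10^8 Pa
Additional depth in gneiss = 4.812×10^8 Pa / (2757 kg/m³ × 10 m/s²) = 17455 m
Total depth = 3067 m + 17455 m = 20522 m

20500 m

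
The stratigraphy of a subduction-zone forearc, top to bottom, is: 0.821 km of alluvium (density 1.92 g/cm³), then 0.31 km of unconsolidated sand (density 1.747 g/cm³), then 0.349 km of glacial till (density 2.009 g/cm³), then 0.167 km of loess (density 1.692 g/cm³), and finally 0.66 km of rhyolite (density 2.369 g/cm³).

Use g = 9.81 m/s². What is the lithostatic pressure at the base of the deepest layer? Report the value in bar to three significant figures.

alluvium: 1920 kg/m³ × 9.81 m/s² × 821 m = 1.546×10^7 Pa = 154.6 bar
unconsolidated sand: 1747 kg/m³ × 9.81 m/s² × 310 m = 5.313×10^6 Pa = 53.13 bar
glacial till: 2009 kg/m³ × 9.81 m/s² × 349 m = 6.878×10^6 Pa = 68.78 bar
loess: 1692 kg/m³ × 9.81 m/s² × 167 m = 2.772×10^6 Pa = 27.72 bar
rhyolite: 2369 kg/m³ × 9.81 m/s² × 660 m = 1.534×10^7 Pa = 153.4 bar
Total = 154.6 + 53.13 + 68.78 + 27.72 + 153.4 = 457.65 bar

458 bar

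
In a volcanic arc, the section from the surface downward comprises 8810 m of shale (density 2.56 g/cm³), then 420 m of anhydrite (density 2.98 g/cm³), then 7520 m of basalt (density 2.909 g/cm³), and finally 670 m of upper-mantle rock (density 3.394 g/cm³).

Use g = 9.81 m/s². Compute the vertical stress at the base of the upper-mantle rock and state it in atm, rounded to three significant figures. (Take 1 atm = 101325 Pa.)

shale: 2560 kg/m³ × 9.81 m/s² × 8810 m = 2.213×10^8 Pa = 2184 atm
anhydrite: 2980 kg/m³ × 9.81 m/s² × 420 m = 1.228×10^7 Pa = 121.2 atm
basalt: 2909 kg/m³ × 9.81 m/s² × 7520 m = 2.146×10^8 Pa = 2118 atm
upper-mantle rock: 3394 kg/m³ × 9.81 m/s² × 670 m = 2.231×10^7 Pa = 220.2 atm
Total = 2184 + 121.2 + 2118 + 220.2 = 4642.9 atm

4640 atm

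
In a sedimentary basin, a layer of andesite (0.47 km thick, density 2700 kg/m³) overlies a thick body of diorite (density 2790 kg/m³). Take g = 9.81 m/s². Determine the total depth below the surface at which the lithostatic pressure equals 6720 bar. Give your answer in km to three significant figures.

24.6 km

Pressure at base of upper layers: 2700×9.81×470 = 1.245×10^7 Pa = 124.5 bar
Remaining pressure to be supplied by diorite: 6.720×10^8 − 1.245×10^7 = 6.596×10^8 Pa
Additional depth in diorite = 6.596×10^8 Pa / (2790 kg/m³ × 9.81 m/s²) = 24098 m
Total depth = 470 m + 24098 m = 24568 m
= 24.568 km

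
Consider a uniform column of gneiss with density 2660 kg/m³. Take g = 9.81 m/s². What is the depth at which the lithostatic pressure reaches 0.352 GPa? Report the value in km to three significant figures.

h = P/(ρg) = 0.352 GPa / (2660 kg/m³ × 9.81 m/s²) = 3.520×10^8 Pa / 26095 Pa/m = 13489 m
= 13.489 km

13.5 km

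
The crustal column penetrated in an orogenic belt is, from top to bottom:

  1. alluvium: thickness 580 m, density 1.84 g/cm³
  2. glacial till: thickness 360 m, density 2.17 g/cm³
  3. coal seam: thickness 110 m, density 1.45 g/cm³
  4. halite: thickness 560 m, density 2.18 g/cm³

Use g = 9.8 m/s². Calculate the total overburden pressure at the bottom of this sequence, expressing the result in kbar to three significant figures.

alluvium: 1840 kg/m³ × 9.8 m/s² × 580 m = 1.046×10^7 Pa = 0.1046 kbar
glacial till: 2170 kg/m³ × 9.8 m/s² × 360 m = 7.656×10^6 Pa = 0.07656 kbar
coal seam: 1450 kg/m³ × 9.8 m/s² × 110 m = 1.563×10^6 Pa = 0.01563 kbar
halite: 2180 kg/m³ × 9.8 m/s² × 560 m = 1.196×10^7 Pa = 0.1196 kbar
Total = 0.1046 + 0.07656 + 0.01563 + 0.1196 = 0.31641 kbar

0.316 kbar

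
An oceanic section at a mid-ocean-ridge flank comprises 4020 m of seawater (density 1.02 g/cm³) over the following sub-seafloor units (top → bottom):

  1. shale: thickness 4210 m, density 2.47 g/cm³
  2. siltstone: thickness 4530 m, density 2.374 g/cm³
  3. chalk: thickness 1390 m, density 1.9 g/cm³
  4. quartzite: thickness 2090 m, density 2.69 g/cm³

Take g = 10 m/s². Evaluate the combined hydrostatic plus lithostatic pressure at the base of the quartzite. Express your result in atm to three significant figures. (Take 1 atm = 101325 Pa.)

3310 atm

seawater: 1020 kg/m³ × 10 m/s² × 4020 m = 4.100×10^7 Pa = 404.7 atm
shale: 2470 kg/m³ × 10 m/s² × 4210 m = 1.040×10^8 Pa = 1026 atm
siltstone: 2374 kg/m³ × 10 m/s² × 4530 m = 1.075×10^8 Pa = 1061 atm
chalk: 1900 kg/m³ × 10 m/s² × 1390 m = 2.641×10^7 Pa = 260.6 atm
quartzite: 2690 kg/m³ × 10 m/s² × 2090 m = 5.622×10^7 Pa = 554.9 atm
Total = 404.7 + 1026 + 1061 + 260.6 + 554.9 = 3307.8 atm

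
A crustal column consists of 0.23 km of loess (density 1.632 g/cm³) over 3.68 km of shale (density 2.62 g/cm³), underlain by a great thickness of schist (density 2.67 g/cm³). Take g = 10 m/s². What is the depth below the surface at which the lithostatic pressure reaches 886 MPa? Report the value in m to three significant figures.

33300 m

Pressure at base of upper layers: 1632×10×230 + 2620×10×3680 = 1.002×10^8 Pa = 100.2 MPa
Remaining pressure to be supplied by schist: 8.860×10^8 − 1.002×10^8 = 7.858×10^8 Pa
Additional depth in schist = 7.858×10^8 Pa / (2670 kg/m³ × 10 m/s²) = 29432 m
Total depth = 3910 m + 29432 m = 33342 m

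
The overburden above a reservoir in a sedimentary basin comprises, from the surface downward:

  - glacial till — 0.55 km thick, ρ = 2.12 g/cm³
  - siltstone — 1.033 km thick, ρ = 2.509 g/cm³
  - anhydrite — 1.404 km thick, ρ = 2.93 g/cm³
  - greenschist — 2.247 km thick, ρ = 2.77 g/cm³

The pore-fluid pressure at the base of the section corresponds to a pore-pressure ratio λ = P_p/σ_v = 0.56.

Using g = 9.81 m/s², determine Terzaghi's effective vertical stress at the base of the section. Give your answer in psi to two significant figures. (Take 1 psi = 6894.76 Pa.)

8800 psi

Overburden (lithostatic) stress σ_v:
glacial till: 2120 kg/m³ × 9.81 m/s² × 550 m = 1.144×10^7 Pa = 11.44 MPa
siltstone: 2509 kg/m³ × 9.81 m/s² × 1033 m = 2.543×10^7 Pa = 25.43 MPa
anhydrite: 2930 kg/m³ × 9.81 m/s² × 1404 m = 4.036×10^7 Pa = 40.36 MPa
greenschist: 2770 kg/m³ × 9.81 m/s² × 2247 m = 6.106×10^7 Pa = 61.06 MPa
Total = 11.44 + 25.43 + 40.36 + 61.06 = 138.28 MPa
Pore pressure P_p = λ·σ_v = 0.56 × 138.3 MPa = 77.44 MPa
Effective stress σ' = σ_v − P_p = 138.3 − 77.44 = 60.843 MPa = 8824.5 psi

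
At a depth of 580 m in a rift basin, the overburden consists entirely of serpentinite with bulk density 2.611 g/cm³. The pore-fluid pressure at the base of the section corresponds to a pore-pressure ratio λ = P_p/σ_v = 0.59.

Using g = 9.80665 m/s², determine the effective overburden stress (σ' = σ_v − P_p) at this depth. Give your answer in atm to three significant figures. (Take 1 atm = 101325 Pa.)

60.1 atm

Overburden (lithostatic) stress σ_v:
serpentinite: 2611 kg/m³ × 9.80665 m/s² × 580 m = 1.485×10^7 Pa = 14.85 MPa
Pore pressure P_p = λ·σ_v = 0.59 × 14.85 MPa = 8.762 MPa
Effective stress σ' = σ_v − P_p = 14.85 − 8.762 = 6.0889 MPa = 60.093 atm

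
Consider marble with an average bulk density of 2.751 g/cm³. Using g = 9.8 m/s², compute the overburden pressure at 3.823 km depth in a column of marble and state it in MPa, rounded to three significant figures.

marble: 2751 kg/m³ × 9.8 m/s² × 3823 m = 1.031×10^8 Pa = 103.1 MPa

103 MPa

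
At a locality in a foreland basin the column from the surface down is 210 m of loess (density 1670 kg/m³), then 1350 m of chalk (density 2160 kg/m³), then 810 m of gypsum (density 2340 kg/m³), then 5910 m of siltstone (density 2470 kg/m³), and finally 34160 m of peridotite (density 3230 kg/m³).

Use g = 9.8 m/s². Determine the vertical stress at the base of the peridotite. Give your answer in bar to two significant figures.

13000 bar

loess: 1670 kg/m³ × 9.8 m/s² × 210 m = 3.437×10^6 Pa = 34.37 bar
chalk: 2160 kg/m³ × 9.8 m/s² × 1350 m = 2.858×10^7 Pa = 285.8 bar
gypsum: 2340 kg/m³ × 9.8 m/s² × 810 m = 1.857×10^7 Pa = 185.7 bar
siltstone: 2470 kg/m³ × 9.8 m/s² × 5910 m = 1.431×10^8 Pa = 1431 bar
peridotite: 3230 kg/m³ × 9.8 m/s² × 34160 m = 1.081×10^9 Pa = 10813 bar
Total = 34.37 + 285.8 + 185.7 + 1431 + 10813 = 12749 bar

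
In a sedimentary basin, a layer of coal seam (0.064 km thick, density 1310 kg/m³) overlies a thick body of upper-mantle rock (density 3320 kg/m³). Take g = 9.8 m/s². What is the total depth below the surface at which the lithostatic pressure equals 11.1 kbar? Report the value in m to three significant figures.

34200 m

Pressure at base of upper layers: 1310×9.8×64 = 8.216×10^5 Pa = 8.216×10^-3 kbar
Remaining pressure to be supplied by upper-mantle rock: 1.110×10^9 − 8.216×10^5 = 1.109×10^9 Pa
Additional depth in upper-mantle rock = 1.109×10^9 Pa / (3320 kg/m³ × 9.8 m/s²) = 34091 m
Total depth = 64 m + 34091 m = 34155 m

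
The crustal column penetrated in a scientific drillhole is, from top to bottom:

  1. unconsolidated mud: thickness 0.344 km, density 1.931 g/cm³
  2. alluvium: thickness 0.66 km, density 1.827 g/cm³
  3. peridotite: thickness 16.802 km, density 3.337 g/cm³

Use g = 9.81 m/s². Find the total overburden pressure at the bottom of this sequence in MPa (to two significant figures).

570 MPa

unconsolidated mud: 1931 kg/m³ × 9.81 m/s² × 344 m = 6.516×10^6 Pa = 6.516 MPa
alluvium: 1827 kg/m³ × 9.81 m/s² × 660 m = 1.183×10^7 Pa = 11.83 MPa
peridotite: 3337 kg/m³ × 9.81 m/s² × 16802 m = 5.500×10^8 Pa = 550.0 MPa
Total = 6.516 + 11.83 + 550.0 = 568.38 MPa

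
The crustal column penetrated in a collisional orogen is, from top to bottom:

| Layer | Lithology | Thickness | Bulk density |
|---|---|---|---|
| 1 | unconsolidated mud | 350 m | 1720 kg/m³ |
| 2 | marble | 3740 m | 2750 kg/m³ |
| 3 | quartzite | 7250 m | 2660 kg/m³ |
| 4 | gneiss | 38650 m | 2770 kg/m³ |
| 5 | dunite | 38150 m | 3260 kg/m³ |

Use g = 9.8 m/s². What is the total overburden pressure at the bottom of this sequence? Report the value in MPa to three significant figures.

2560 MPa

unconsolidated mud: 1720 kg/m³ × 9.8 m/s² × 350 m = 5.900×10^6 Pa = 5.900 MPa
marble: 2750 kg/m³ × 9.8 m/s² × 3740 m = 1.008×10^8 Pa = 100.8 MPa
quartzite: 2660 kg/m³ × 9.8 m/s² × 7250 m = 1.890×10^8 Pa = 189.0 MPa
gneiss: 2770 kg/m³ × 9.8 m/s² × 38650 m = 1.049×10^9 Pa = 1049 MPa
dunite: 3260 kg/m³ × 9.8 m/s² × 38150 m = 1.219×10^9 Pa = 1219 MPa
Total = 5.900 + 100.8 + 189.0 + 1049 + 1219 = 2563.7 MPa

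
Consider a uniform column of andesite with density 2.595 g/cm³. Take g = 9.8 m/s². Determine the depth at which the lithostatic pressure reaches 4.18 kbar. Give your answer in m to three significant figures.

h = P/(ρg) = 4.18 kbar / (2595 kg/m³ × 9.8 m/s²) = 4.180×10^8 Pa / 25431 Pa/m = 16437 m

16400 m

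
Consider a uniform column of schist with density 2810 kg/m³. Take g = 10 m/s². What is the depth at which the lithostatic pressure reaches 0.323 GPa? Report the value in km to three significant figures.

11.5 km

h = P/(ρg) = 0.323 GPa / (2810 kg/m³ × 10 m/s²) = 3.230×10^8 Pa / 28100 Pa/m = 11495 m
= 11.495 km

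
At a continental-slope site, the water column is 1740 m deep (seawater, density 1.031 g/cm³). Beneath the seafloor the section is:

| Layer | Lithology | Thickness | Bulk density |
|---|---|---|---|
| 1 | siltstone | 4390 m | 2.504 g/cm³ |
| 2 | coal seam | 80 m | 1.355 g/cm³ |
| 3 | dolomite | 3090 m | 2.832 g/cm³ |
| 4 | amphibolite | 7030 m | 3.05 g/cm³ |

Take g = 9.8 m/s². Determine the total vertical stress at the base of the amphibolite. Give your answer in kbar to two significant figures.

seawater: 1031 kg/m³ × 9.8 m/s² × 1740 m = 1.758×10^7 Pa = 0.1758 kbar
siltstone: 2504 kg/m³ × 9.8 m/s² × 4390 m = 1.077×10^8 Pa = 1.077 kbar
coal seam: 1355 kg/m³ × 9.8 m/s² × 80 m = 1.062×10^6 Pa = 0.01062 kbar
dolomite: 2832 kg/m³ × 9.8 m/s² × 3090 m = 8.576×10^7 Pa = 0.8576 kbar
amphibolite: 3050 kg/m³ × 9.8 m/s² × 7030 m = 2.101×10^8 Pa = 2.101 kbar
Total = 0.1758 + 1.077 + 0.01062 + 0.8576 + 2.101 = 4.2226 kbar

4.2 kbar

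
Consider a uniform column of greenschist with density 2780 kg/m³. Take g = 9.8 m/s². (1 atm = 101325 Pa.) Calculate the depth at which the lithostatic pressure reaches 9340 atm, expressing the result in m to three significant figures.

34700 m

h = P/(ρg) = 9340 atm / (2780 kg/m³ × 9.8 m/s²) = 9.464×10^8 Pa / 27244 Pa/m = 34737 m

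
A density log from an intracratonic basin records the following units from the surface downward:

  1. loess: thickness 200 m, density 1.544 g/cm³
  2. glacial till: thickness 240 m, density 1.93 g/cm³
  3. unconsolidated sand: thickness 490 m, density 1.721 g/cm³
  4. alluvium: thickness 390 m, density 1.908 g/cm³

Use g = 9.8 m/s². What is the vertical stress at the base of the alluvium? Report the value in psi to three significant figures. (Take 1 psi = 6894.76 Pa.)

loess: 1544 kg/m³ × 9.8 m/s² × 200 m = 3.026×10^6 Pa = 438.9 psi
glacial till: 1930 kg/m³ × 9.8 m/s² × 240 m = 4.539×10^6 Pa = 658.4 psi
unconsolidated sand: 1721 kg/m³ × 9.8 m/s² × 490 m = 8.264×10^6 Pa = 1199 psi
alluvium: 1908 kg/m³ × 9.8 m/s² × 390 m = 7.292×10^6 Pa = 1058 psi
Total = 438.9 + 658.4 + 1199 + 1058 = 3353.6 psi

3350 psi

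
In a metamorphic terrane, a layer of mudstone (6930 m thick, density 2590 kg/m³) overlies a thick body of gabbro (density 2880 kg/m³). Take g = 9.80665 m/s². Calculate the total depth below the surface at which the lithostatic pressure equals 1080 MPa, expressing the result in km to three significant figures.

38.9 km

Pressure at base of upper layers: 2590×9.80665×6930 = 1.760×10^8 Pa = 176.0 MPa
Remaining pressure to be supplied by gabbro: 1.080×10^9 − 1.760×10^8 = 9.040×10^8 Pa
Additional depth in gabbro = 9.040×10^8 Pa / (2880 kg/m³ × 9.80665 m/s²) = 32007 m
Total depth = 6930 m + 32007 m = 38937 m
= 38.937 km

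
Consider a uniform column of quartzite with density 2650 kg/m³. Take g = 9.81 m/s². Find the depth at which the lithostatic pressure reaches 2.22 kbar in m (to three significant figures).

h = P/(ρg) = 2.22 kbar / (2650 kg/m³ × 9.81 m/s²) = 2.220×10^8 Pa / 25996 Pa/m = 8539.6 m

8540 m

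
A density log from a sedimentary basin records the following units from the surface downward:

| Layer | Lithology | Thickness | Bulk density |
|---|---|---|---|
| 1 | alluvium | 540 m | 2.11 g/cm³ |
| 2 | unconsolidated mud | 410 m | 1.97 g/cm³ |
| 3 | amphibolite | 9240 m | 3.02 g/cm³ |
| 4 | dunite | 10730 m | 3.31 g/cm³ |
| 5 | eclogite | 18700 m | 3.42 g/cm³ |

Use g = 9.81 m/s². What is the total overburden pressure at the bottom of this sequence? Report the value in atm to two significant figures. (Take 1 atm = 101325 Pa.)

13000 atm

alluvium: 2110 kg/m³ × 9.81 m/s² × 540 m = 1.118×10^7 Pa = 110.3 atm
unconsolidated mud: 1970 kg/m³ × 9.81 m/s² × 410 m = 7.924×10^6 Pa = 78.20 atm
amphibolite: 3020 kg/m³ × 9.81 m/s² × 9240 m = 2.737×10^8 Pa = 2702 atm
dunite: 3310 kg/m³ × 9.81 m/s² × 10730 m = 3.484×10^8 Pa = 3439 atm
eclogite: 3420 kg/m³ × 9.81 m/s² × 18700 m = 6.274×10^8 Pa = 6192 atm
Total = 110.3 + 78.20 + 2702 + 3439 + 6192 = 12521 atm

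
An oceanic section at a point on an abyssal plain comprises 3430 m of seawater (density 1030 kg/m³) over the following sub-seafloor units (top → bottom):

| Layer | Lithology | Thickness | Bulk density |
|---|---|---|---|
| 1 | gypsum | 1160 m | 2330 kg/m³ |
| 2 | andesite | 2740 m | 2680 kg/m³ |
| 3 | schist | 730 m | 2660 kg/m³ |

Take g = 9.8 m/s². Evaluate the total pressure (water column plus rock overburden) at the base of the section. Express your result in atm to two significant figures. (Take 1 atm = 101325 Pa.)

seawater: 1030 kg/m³ × 9.8 m/s² × 3430 m = 3.462×10^7 Pa = 341.7 atm
gypsum: 2330 kg/m³ × 9.8 m/s² × 1160 m = 2.649×10^7 Pa = 261.4 atm
andesite: 2680 kg/m³ × 9.8 m/s² × 2740 m = 7.196×10^7 Pa = 710.2 atm
schist: 2660 kg/m³ × 9.8 m/s² × 730 m = 1.903×10^7 Pa = 187.8 atm
Total = 341.7 + 261.4 + 710.2 + 187.8 = 1501.1 atm

1500 atm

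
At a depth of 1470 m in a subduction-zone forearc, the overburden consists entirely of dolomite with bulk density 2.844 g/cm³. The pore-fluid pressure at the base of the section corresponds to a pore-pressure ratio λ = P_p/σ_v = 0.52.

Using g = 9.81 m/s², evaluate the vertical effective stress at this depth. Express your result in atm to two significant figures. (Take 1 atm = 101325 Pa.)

190 atm

Overburden (lithostatic) stress σ_v:
dolomite: 2844 kg/m³ × 9.81 m/s² × 1470 m = 4.101×10^7 Pa = 41.01 MPa
Pore pressure P_p = λ·σ_v = 0.52 × 41.01 MPa = 21.33 MPa
Effective stress σ' = σ_v − P_p = 41.01 − 21.33 = 19.686 MPa = 194.29 atm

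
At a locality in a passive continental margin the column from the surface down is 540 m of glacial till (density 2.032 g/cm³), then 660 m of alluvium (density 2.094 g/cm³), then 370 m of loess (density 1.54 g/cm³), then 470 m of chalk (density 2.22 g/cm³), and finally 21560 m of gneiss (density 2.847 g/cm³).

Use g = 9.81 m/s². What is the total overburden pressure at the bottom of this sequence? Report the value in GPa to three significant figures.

glacial till: 2032 kg/m³ × 9.81 m/s² × 540 m = 1.076×10^7 Pa = 0.01076 GPa
alluvium: 2094 kg/m³ × 9.81 m/s² × 660 m = 1.356×10^7 Pa = 0.01356 GPa
loess: 1540 kg/m³ × 9.81 m/s² × 370 m = 5.590×10^6 Pa = 5.590×10^-3 GPa
chalk: 2220 kg/m³ × 9.81 m/s² × 470 m = 1.024×10^7 Pa = 0.01024 GPa
gneiss: 2847 kg/m³ × 9.81 m/s² × 21560 m = 6.022×10^8 Pa = 0.6022 GPa
Total = 0.01076 + 0.01356 + 5.590×10^-3 + 0.01024 + 0.6022 = 0.64230 GPa

0.642 GPa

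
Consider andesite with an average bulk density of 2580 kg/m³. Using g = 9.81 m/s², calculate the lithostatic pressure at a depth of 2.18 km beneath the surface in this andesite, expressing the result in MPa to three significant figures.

55.2 MPa

andesite: 2580 kg/m³ × 9.81 m/s² × 2180 m = 5.518×10^7 Pa = 55.18 MPa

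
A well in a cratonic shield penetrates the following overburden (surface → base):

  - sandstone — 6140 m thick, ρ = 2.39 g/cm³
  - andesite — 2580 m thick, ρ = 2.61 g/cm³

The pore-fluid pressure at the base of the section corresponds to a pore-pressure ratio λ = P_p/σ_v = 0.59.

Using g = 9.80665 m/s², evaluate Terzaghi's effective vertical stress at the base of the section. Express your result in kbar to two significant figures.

Overburden (lithostatic) stress σ_v:
sandstone: 2390 kg/m³ × 9.80665 m/s² × 6140 m = 1.439×10^8 Pa = 143.9 MPa
andesite: 2610 kg/m³ × 9.80665 m/s² × 2580 m = 6.604×10^7 Pa = 66.04 MPa
Total = 143.9 + 66.04 = 209.94 MPa
Pore pressure P_p = λ·σ_v = 0.59 × 209.9 MPa = 123.9 MPa
Effective stress σ' = σ_v − P_p = 209.9 − 123.9 = 86.077 MPa = 0.86077 kbar

0.86 kbar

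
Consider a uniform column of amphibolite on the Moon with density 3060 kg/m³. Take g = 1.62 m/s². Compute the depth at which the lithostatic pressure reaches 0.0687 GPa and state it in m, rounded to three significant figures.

13900 m

h = P/(ρg) = 0.0687 GPa / (3060 kg/m³ × 1.62 m/s²) = 6.870×10^7 Pa / 4957.2 Pa/m = 13859 m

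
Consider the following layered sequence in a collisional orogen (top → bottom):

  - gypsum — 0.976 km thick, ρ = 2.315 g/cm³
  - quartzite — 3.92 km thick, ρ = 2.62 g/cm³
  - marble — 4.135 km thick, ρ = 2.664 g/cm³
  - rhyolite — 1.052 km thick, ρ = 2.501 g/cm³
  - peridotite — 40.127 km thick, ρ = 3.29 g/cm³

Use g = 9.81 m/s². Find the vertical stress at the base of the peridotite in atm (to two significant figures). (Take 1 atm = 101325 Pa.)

gypsum: 2315 kg/m³ × 9.81 m/s² × 976 m = 2.217×10^7 Pa = 218.8 atm
quartzite: 2620 kg/m³ × 9.81 m/s² × 3920 m = 1.008×10^8 Pa = 994.4 atm
marble: 2664 kg/m³ × 9.81 m/s² × 4135 m = 1.081×10^8 Pa = 1067 atm
rhyolite: 2501 kg/m³ × 9.81 m/s² × 1052 m = 2.581×10^7 Pa = 254.7 atm
peridotite: 3290 kg/m³ × 9.81 m/s² × 40127 m = 1.295×10^9 Pa = 12782 atm
Total = 218.8 + 994.4 + 1067 + 254.7 + 12782 = 15316 atm

15000 atm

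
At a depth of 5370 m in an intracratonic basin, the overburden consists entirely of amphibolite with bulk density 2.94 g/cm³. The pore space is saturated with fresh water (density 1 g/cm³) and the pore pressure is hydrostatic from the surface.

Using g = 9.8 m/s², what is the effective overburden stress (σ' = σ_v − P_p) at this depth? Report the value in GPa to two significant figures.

0.10 GPa

Overburden (lithostatic) stress σ_v:
amphibolite: 2940 kg/m³ × 9.8 m/s² × 5370 m = 1.547×10^8 Pa = 154.7 MPa
Pore pressure P_p = 1000 kg/m³ × 9.8 m/s² × 5370 m = 5.263×10^7 Pa = 52.63 MPa
Effective stress σ' = σ_v − P_p = 154.7 − 52.63 = 102.09 MPa = 0.10209 GPa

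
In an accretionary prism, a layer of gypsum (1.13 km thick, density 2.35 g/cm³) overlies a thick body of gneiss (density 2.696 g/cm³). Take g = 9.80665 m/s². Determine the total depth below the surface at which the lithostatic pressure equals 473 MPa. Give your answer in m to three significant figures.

Pressure at base of upper layers: 2350×9.80665×1130 = 2.604×10^7 Pa = 26.04 MPa
Remaining pressure to be supplied by gneiss: 4.730×10^8 − 2.604×10^7 = 4.470×10^8 Pa
Additional depth in gneiss = 4.470×10^8 Pa / (2696 kg/m³ × 9.80665 m/s²) = 16905 m
Total depth = 1130 m + 16905 m = 18035 m

18000 m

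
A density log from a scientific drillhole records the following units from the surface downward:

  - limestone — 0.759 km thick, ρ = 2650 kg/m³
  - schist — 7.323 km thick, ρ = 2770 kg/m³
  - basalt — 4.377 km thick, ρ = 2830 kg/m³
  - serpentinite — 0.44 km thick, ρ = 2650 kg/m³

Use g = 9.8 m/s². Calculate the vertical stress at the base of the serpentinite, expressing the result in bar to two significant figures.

limestone: 2650 kg/m³ × 9.8 m/s² × 759 m = 1.971×10^7 Pa = 197.1 bar
schist: 2770 kg/m³ × 9.8 m/s² × 7323 m = 1.988×10^8 Pa = 1988 bar
basalt: 2830 kg/m³ × 9.8 m/s² × 4377 m = 1.214×10^8 Pa = 1214 bar
serpentinite: 2650 kg/m³ × 9.8 m/s² × 440 m = 1.143×10^7 Pa = 114.3 bar
Total = 197.1 + 1988 + 1214 + 114.3 = 3513.2 bar

3500 bar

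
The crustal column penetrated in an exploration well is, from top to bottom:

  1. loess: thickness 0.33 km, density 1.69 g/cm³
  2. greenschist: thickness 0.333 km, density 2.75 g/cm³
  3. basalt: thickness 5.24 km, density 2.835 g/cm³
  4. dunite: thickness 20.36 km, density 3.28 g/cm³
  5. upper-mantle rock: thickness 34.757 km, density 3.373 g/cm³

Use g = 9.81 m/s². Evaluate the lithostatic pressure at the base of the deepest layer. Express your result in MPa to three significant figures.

loess: 1690 kg/m³ × 9.81 m/s² × 330 m = 5.471×10^6 Pa = 5.471 MPa
greenschist: 2750 kg/m³ × 9.81 m/s² × 333 m = 8.984×10^6 Pa = 8.984 MPa
basalt: 2835 kg/m³ × 9.81 m/s² × 5240 m = 1.457×10^8 Pa = 145.7 MPa
dunite: 3280 kg/m³ × 9.81 m/s² × 20360 m = 6.551×10^8 Pa = 655.1 MPa
upper-mantle rock: 3373 kg/m³ × 9.81 m/s² × 34757 m = 1.150×10^9 Pa = 1150 MPa
Total = 5.471 + 8.984 + 145.7 + 655.1 + 1150 = 1965.4 MPa

1970 MPa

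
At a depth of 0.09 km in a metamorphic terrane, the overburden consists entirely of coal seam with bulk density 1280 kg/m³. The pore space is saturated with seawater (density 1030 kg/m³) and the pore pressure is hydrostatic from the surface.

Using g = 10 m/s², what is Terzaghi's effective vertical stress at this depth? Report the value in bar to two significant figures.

2.2 bar

Overburden (lithostatic) stress σ_v:
coal seam: 1280 kg/m³ × 10 m/s² × 90 m = 1.152×10^6 Pa = 1.152 MPa
Pore pressure P_p = 1030 kg/m³ × 10 m/s² × 90 m = 9.270×10^5 Pa = 0.9270 MPa
Effective stress σ' = σ_v − P_p = 1.152 − 0.9270 = 0.22500 MPa = 2.2500 bar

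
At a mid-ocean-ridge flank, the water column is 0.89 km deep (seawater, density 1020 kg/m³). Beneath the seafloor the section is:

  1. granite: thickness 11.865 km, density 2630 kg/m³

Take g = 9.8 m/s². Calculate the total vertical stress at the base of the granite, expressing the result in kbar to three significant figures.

seawater: 1020 kg/m³ × 9.8 m/s² × 890 m = 8.896×10^6 Pa = 0.08896 kbar
granite: 2630 kg/m³ × 9.8 m/s² × 11865 m = 3.058×10^8 Pa = 3.058 kbar
Total = 0.08896 + 3.058 = 3.1470 kbar

3.15 kbar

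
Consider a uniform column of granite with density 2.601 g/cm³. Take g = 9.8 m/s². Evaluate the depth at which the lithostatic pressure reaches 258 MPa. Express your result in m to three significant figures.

h = P/(ρg) = 258 MPa / (2601 kg/m³ × 9.8 m/s²) = 2.580×10^8 Pa / 25490 Pa/m = 10122 m

10100 m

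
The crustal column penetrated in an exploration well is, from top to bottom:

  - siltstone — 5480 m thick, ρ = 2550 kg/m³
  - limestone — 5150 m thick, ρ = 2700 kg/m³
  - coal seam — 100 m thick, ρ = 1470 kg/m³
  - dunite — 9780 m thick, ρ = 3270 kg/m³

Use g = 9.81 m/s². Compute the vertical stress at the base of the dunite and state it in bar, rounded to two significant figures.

5900 bar

siltstone: 2550 kg/m³ × 9.81 m/s² × 5480 m = 1.371×10^8 Pa = 1371 bar
limestone: 2700 kg/m³ × 9.81 m/s² × 5150 m = 1.364×10^8 Pa = 1364 bar
coal seam: 1470 kg/m³ × 9.81 m/s² × 100 m = 1.442×10^6 Pa = 14.42 bar
dunite: 3270 kg/m³ × 9.81 m/s² × 9780 m = 3.137×10^8 Pa = 3137 bar
Total = 1371 + 1364 + 14.42 + 3137 = 5886.6 bar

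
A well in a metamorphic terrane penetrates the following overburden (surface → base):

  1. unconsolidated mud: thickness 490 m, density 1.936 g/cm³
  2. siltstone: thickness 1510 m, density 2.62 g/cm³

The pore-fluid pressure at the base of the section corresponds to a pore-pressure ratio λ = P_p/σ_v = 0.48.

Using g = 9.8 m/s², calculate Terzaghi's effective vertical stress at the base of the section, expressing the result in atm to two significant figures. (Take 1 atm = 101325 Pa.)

250 atm

Overburden (lithostatic) stress σ_v:
unconsolidated mud: 1936 kg/m³ × 9.8 m/s² × 490 m = 9.297×10^6 Pa = 9.297 MPa
siltstone: 2620 kg/m³ × 9.8 m/s² × 1510 m = 3.877×10^7 Pa = 38.77 MPa
Total = 9.297 + 38.77 = 48.067 MPa
Pore pressure P_p = λ·σ_v = 0.48 × 48.07 MPa = 23.07 MPa
Effective stress σ' = σ_v − P_p = 48.07 − 23.07 = 24.995 MPa = 246.68 atm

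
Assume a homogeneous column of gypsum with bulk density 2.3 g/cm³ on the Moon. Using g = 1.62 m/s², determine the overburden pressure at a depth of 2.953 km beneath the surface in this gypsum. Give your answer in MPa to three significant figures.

11.0 MPa

gypsum: 2300 kg/m³ × 1.62 m/s² × 2953 m = 1.100×10^7 Pa = 11.00 MPa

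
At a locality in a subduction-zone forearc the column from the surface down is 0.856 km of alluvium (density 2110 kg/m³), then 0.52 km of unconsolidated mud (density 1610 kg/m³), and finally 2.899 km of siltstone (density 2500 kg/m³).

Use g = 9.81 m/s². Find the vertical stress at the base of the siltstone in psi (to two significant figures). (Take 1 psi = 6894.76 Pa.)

alluvium: 2110 kg/m³ × 9.81 m/s² × 856 m = 1.772×10^7 Pa = 2570 psi
unconsolidated mud: 1610 kg/m³ × 9.81 m/s² × 520 m = 8.213×10^6 Pa = 1191 psi
siltstone: 2500 kg/m³ × 9.81 m/s² × 2899 m = 7.110×10^7 Pa = 10312 psi
Total = 2570 + 1191 + 10312 = 14073 psi

14000 psi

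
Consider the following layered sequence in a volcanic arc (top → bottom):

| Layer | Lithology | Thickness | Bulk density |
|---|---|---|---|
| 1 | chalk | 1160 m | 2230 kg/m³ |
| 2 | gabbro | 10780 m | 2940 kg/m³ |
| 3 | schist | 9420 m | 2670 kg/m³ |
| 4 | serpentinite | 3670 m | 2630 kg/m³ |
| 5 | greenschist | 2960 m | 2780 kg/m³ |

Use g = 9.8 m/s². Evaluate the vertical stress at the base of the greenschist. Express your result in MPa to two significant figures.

chalk: 2230 kg/m³ × 9.8 m/s² × 1160 m = 2.535×10^7 Pa = 25.35 MPa
gabbro: 2940 kg/m³ × 9.8 m/s² × 10780 m = 3.106×10^8 Pa = 310.6 MPa
schist: 2670 kg/m³ × 9.8 m/s² × 9420 m = 2.465×10^8 Pa = 246.5 MPa
serpentinite: 2630 kg/m³ × 9.8 m/s² × 3670 m = 9.459×10^7 Pa = 94.59 MPa
greenschist: 2780 kg/m³ × 9.8 m/s² × 2960 m = 8.064×10^7 Pa = 80.64 MPa
Total = 25.35 + 310.6 + 246.5 + 94.59 + 80.64 = 757.66 MPa

760 MPa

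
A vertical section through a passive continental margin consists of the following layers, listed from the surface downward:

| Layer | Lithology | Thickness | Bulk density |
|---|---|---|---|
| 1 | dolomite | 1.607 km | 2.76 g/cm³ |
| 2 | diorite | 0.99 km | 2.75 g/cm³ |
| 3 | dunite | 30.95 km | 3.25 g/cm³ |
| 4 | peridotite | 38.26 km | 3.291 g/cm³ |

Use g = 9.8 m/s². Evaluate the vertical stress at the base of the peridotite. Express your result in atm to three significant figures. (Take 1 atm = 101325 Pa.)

22600 atm

dolomite: 2760 kg/m³ × 9.8 m/s² × 1607 m = 4.347×10^7 Pa = 429.0 atm
diorite: 2750 kg/m³ × 9.8 m/s² × 990 m = 2.668×10^7 Pa = 263.3 atm
dunite: 3250 kg/m³ × 9.8 m/s² × 30950 m = 9.858×10^8 Pa = 9729 atm
peridotite: 3291 kg/m³ × 9.8 m/s² × 38260 m = 1.234×10^9 Pa = 12178 atm
Total = 429.0 + 263.3 + 9729 + 12178 = 22599 atm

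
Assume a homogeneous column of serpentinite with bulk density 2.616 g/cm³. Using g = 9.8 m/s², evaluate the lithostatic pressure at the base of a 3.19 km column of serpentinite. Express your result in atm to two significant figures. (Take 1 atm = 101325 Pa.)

serpentinite: 2616 kg/m³ × 9.8 m/s² × 3190 m = 8.178×10^7 Pa = 807.1 atm

810 atm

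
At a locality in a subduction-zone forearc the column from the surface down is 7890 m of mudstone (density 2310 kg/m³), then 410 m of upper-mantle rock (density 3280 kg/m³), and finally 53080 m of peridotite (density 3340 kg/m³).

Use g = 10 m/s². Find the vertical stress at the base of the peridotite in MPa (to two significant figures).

mudstone: 2310 kg/m³ × 10 m/s² × 7890 m = 1.823×10^8 Pa = 182.3 MPa
upper-mantle rock: 3280 kg/m³ × 10 m/s² × 410 m = 1.345×10^7 Pa = 13.45 MPa
peridotite: 3340 kg/m³ × 10 m/s² × 53080 m = 1.773×10^9 Pa = 1773 MPa
Total = 182.3 + 13.45 + 1773 = 1968.6 MPa

2000 MPa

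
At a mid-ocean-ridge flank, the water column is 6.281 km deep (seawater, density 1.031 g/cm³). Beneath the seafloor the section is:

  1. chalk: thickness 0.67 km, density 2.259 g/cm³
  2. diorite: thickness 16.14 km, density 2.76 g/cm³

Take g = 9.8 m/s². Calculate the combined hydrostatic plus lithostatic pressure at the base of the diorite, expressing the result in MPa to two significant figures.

seawater: 1031 kg/m³ × 9.8 m/s² × 6281 m = 6.346×10^7 Pa = 63.46 MPa
chalk: 2259 kg/m³ × 9.8 m/s² × 670 m = 1.483×10^7 Pa = 14.83 MPa
diorite: 2760 kg/m³ × 9.8 m/s² × 16140 m = 4.366×10^8 Pa = 436.6 MPa
Total = 63.46 + 14.83 + 436.6 = 514.85 MPa

510 MPa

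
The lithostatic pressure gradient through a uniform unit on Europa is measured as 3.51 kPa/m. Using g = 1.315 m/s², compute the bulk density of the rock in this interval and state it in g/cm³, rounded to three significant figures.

2.67 g/cm³

ρ = (dP/dz)/g = 3.51 kPa/m / 1.315 m/s² = 3510.0 Pa/m / 1.315 m/s² = 2669.2 kg/m³
= 2.669 g/cm³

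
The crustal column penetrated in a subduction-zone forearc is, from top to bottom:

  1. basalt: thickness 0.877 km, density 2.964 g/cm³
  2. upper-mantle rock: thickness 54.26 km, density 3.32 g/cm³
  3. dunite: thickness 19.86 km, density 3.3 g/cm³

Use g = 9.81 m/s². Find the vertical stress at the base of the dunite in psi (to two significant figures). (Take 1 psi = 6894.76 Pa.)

350000 psi

basalt: 2964 kg/m³ × 9.81 m/s² × 877 m = 2.550×10^7 Pa = 3699 psi
upper-mantle rock: 3320 kg/m³ × 9.81 m/s² × 54260 m = 1.767×10^9 Pa = 2.563×10^5 psi
dunite: 3300 kg/m³ × 9.81 m/s² × 19860 m = 6.429×10^8 Pa = 93249 psi
Total = 3699 + 2.563×10^5 + 93249 = 3.5326×10^5 psi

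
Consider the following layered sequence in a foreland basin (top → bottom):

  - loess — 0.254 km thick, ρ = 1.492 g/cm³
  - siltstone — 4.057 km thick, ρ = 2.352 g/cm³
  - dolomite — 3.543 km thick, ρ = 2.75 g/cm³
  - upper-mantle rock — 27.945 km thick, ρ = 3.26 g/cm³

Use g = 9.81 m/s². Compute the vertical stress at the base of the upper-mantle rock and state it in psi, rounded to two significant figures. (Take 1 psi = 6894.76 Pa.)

loess: 1492 kg/m³ × 9.81 m/s² × 254 m = 3.718×10^6 Pa = 539.2 psi
siltstone: 2352 kg/m³ × 9.81 m/s² × 4057 m = 9.361×10^7 Pa = 13577 psi
dolomite: 2750 kg/m³ × 9.81 m/s² × 3543 m = 9.558×10^7 Pa = 13863 psi
upper-mantle rock: 3260 kg/m³ × 9.81 m/s² × 27945 m = 8.937×10^8 Pa = 1.296×10^5 psi
Total = 539.2 + 13577 + 13863 + 1.296×10^5 = 1.5760×10^5 psi

160000 psi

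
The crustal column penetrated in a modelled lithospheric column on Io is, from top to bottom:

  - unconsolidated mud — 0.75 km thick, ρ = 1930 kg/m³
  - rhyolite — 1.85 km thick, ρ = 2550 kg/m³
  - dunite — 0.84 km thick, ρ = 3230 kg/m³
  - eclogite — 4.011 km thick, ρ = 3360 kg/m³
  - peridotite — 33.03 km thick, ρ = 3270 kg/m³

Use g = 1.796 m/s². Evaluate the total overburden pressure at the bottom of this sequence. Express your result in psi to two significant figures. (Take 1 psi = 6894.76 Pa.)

unconsolidated mud: 1930 kg/m³ × 1.796 m/s² × 750 m = 2.600×10^6 Pa = 377.1 psi
rhyolite: 2550 kg/m³ × 1.796 m/s² × 1850 m = 8.473×10^6 Pa = 1229 psi
dunite: 3230 kg/m³ × 1.796 m/s² × 840 m = 4.873×10^6 Pa = 706.8 psi
eclogite: 3360 kg/m³ × 1.796 m/s² × 4011 m = 2.420×10^7 Pa = 3511 psi
peridotite: 3270 kg/m³ × 1.796 m/s² × 33030 m = 1.940×10^8 Pa = 28135 psi
Total = 377.1 + 1229 + 706.8 + 3511 + 28135 = 33958 psi

34000 psi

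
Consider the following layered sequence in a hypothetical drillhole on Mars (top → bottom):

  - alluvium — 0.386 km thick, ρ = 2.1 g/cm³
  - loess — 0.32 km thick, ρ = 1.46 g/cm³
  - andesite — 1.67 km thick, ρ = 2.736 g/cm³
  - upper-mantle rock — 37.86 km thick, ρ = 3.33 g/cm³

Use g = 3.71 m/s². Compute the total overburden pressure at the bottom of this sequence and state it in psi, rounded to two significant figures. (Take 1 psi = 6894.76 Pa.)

alluvium: 2100 kg/m³ × 3.71 m/s² × 386 m = 3.007×10^6 Pa = 436.2 psi
loess: 1460 kg/m³ × 3.71 m/s² × 320 m = 1.733×10^6 Pa = 251.4 psi
andesite: 2736 kg/m³ × 3.71 m/s² × 1670 m = 1.695×10^7 Pa = 2459 psi
upper-mantle rock: 3330 kg/m³ × 3.71 m/s² × 37860 m = 4.677×10^8 Pa = 67839 psi
Total = 436.2 + 251.4 + 2459 + 67839 = 70985 psi

71000 psi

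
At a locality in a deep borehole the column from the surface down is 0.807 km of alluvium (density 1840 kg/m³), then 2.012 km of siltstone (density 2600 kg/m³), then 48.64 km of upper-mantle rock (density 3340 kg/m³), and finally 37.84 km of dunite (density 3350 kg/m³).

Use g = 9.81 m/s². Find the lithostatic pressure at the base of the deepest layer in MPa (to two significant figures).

2900 MPa

alluvium: 1840 kg/m³ × 9.81 m/s² × 807 m = 1.457×10^7 Pa = 14.57 MPa
siltstone: 2600 kg/m³ × 9.81 m/s² × 2012 m = 5.132×10^7 Pa = 51.32 MPa
upper-mantle rock: 3340 kg/m³ × 9.81 m/s² × 48640 m = 1.594×10^9 Pa = 1594 MPa
dunite: 3350 kg/m³ × 9.81 m/s² × 37840 m = 1.244×10^9 Pa = 1244 MPa
Total = 14.57 + 51.32 + 1594 + 1244 = 2903.1 MPa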